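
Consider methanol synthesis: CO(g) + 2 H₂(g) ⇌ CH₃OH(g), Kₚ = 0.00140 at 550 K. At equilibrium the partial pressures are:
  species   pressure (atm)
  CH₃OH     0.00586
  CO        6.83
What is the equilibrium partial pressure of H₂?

At equilibrium, Kₚ = P(CH₃OH) / (P(CO)·P(H₂)²) = 0.00140.
(0.00586) / ((6.83)·(P(H₂))²) = 0.00140
P(H₂)² = 0.613 ⇒ P(H₂) = 0.783 atm

P(H₂) = 0.783 atm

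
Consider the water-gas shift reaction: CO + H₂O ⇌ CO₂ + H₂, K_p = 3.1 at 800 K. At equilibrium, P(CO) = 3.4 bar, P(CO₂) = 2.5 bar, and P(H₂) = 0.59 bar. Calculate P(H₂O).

At equilibrium, K_p = P(CO₂)·P(H₂) / (P(CO)·P(H₂O)) = 3.1.
(2.5)·(0.59) / ((3.4)·(P(H₂O))) = 3.1
P(H₂O) = 0.140 = 0.14 bar

P(H₂O) = 0.14 bar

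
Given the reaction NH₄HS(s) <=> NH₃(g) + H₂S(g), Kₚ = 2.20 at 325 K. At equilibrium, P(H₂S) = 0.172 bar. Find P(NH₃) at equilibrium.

(NH₄HS is a pure solid — omitted from Kₚ.)
At equilibrium, Kₚ = P(NH₃)·P(H₂S) = 2.20.
(P(NH₃))·(0.172) = 2.20
P(NH₃) = 12.8 bar

P(NH₃) = 12.8 bar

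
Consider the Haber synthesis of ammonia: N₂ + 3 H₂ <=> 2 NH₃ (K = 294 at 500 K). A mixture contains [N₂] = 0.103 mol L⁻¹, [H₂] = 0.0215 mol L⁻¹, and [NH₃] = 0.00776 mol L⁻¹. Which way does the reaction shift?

forward (toward products)

Q = [NH₃]² / ([N₂]·[H₂]³) = (0.00776)² / ((0.103)·(0.0215)³) = 58.8
Q = 58.8 < K = 294, so the forward reaction proceeds.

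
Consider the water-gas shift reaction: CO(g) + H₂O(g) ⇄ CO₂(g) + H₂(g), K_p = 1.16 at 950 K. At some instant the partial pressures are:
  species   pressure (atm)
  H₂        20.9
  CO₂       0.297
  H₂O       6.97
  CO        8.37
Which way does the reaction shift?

forward (toward products)

Q_p = P(CO₂)·P(H₂) / (P(CO)·P(H₂O)) = (0.297)·(20.9) / ((8.37)·(6.97)) = 0.106
Q_p = 0.106 < K_p = 1.16, so the forward reaction proceeds.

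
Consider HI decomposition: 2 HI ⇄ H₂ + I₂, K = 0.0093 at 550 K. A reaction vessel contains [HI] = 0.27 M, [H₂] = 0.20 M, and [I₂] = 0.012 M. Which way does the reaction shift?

toward reactants

Q = [H₂]·[I₂] / [HI]² = (0.20)·(0.012) / (0.27)² = 0.033
Q = 0.033 > K = 0.0093, so the reverse reaction proceeds.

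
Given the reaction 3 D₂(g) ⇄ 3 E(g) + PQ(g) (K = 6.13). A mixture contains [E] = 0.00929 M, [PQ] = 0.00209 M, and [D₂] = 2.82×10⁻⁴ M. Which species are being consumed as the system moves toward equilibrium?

Q = [E]³·[PQ] / [D₂]³ = (0.00929)³·(0.00209) / (2.82×10⁻⁴)³ = 74.7
Q = 74.7 > K = 6.13: net reverse reaction.

E, PQ (products)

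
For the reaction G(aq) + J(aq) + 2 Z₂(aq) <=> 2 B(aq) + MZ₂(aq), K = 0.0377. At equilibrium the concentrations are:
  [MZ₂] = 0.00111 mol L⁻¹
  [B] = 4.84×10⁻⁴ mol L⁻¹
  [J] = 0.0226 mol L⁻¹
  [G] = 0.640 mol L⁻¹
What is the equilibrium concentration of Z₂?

At equilibrium, K = [B]²·[MZ₂] / ([G]·[J]·[Z₂]²) = 0.0377.
(4.84×10⁻⁴)²·(0.00111) / ((0.640)·(0.0226)·([Z₂])²) = 0.0377
[Z₂]² = 4.77×10⁻⁷ ⇒ [Z₂] = 6.91×10⁻⁴ mol L⁻¹

[Z₂] = 6.91×10⁻⁴ mol L⁻¹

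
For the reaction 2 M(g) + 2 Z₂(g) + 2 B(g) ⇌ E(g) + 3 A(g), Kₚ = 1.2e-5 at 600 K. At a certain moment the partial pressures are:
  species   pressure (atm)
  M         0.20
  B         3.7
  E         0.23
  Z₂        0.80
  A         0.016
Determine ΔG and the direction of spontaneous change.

Qₚ = P(E)·P(A)³ / (P(M)²·P(Z₂)²·P(B)²) = (0.23)·(0.016)³ / ((0.20)²·(0.80)²·(3.7)²) = 2.69e-6
ΔG = RT ln(Qₚ/Kₚ) = (8.314 J mol⁻¹ K⁻¹)(600 K) × ln(2.69e-6/1.2e-5)
   = (4.988 kJ/mol)(-1.495) = -7.46 kJ/mol
ΔG < 0, so the forward reaction is spontaneous (proceeds forward).

ΔG = -7.46 kJ/mol; the forward reaction is spontaneous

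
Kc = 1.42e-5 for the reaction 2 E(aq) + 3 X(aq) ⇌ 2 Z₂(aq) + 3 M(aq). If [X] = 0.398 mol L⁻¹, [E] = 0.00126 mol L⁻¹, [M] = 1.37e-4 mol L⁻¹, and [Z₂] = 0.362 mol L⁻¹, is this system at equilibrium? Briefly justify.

Qc = [Z₂]²·[M]³ / ([E]²·[X]³) = (0.362)²·(1.37e-4)³ / ((0.00126)²·(0.398)³) = 3.37e-6
Qc = 3.37e-6 < Kc = 1.42e-5: net forward reaction.

no; Q < K, reaction proceeds forward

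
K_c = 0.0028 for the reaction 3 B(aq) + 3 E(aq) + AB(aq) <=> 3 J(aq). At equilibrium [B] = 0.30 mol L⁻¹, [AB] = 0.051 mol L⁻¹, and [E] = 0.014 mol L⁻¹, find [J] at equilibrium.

At equilibrium, K_c = [J]³ / ([B]³·[E]³·[AB]) = 0.0028.
([J])³ / ((0.30)³·(0.014)³·(0.051)) = 0.0028
[J]³ = 1.06×10⁻¹¹ ⇒ [J] = 2.2×10⁻⁴ mol L⁻¹

[J] = 2.2×10⁻⁴ mol L⁻¹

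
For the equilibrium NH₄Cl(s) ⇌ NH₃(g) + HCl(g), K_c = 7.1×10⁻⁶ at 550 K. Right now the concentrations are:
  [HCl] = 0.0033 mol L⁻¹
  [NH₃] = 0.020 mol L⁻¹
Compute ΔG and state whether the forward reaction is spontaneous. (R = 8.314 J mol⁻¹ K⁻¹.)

ΔG = 10.2 kJ/mol; the forward reaction is non-spontaneous

(NH₄Cl is a pure solid — omitted from Q_c.)
Q_c = [NH₃]·[HCl] = (0.020)·(0.0033) = 6.60×10⁻⁵
ΔG = RT ln(Q_c/K_c) = (8.314 J mol⁻¹ K⁻¹)(550 K) × ln(6.60×10⁻⁵/7.1×10⁻⁶)
   = (4.573 kJ/mol)(2.230) = 10.2 kJ/mol
ΔG > 0, so the forward reaction is non-spontaneous (proceeds in reverse).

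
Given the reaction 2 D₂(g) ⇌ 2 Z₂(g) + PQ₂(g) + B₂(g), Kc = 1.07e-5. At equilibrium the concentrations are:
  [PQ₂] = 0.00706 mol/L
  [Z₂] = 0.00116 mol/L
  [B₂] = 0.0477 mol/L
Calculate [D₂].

At equilibrium, Kc = [Z₂]²·[PQ₂]·[B₂] / [D₂]² = 1.07e-5.
(0.00116)²·(0.00706)·(0.0477) / ([D₂])² = 1.07e-5
[D₂]² = 4.24e-5 ⇒ [D₂] = 0.00651 mol/L

[D₂] = 0.00651 mol/L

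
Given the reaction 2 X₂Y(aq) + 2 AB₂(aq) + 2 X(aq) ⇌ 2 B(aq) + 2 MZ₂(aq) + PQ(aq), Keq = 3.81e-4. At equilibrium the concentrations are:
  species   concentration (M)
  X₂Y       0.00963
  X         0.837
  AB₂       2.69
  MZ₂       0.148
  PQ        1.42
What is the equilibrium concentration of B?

[B] = 0.00240 M

At equilibrium, Keq = [B]²·[MZ₂]²·[PQ] / ([X₂Y]²·[AB₂]²·[X]²) = 3.81e-4.
([B])²·(0.148)²·(1.42) / ((0.00963)²·(2.69)²·(0.837)²) = 3.81e-4
[B]² = 5.76e-6 ⇒ [B] = 0.00240 M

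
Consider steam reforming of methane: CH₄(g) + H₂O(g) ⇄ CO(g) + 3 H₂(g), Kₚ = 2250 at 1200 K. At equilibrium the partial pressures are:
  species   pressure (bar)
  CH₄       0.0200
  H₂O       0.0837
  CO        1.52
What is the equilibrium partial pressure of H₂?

At equilibrium, Kₚ = P(CO)·P(H₂)³ / (P(CH₄)·P(H₂O)) = 2250.
(1.52)·(P(H₂))³ / ((0.0200)·(0.0837)) = 2250
P(H₂)³ = 2.48 ⇒ P(H₂) = 1.35 bar

P(H₂) = 1.35 bar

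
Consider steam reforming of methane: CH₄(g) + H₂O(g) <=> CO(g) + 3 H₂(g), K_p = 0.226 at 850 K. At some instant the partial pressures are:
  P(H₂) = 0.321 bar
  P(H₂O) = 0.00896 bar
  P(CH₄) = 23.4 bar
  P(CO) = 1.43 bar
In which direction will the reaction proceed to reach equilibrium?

Q_p = P(CO)·P(H₂)³ / (P(CH₄)·P(H₂O)) = (1.43)·(0.321)³ / ((23.4)·(0.00896)) = 0.226
Q_p = 0.226 = K_p, so the system is already at equilibrium.

no net change (already at equilibrium)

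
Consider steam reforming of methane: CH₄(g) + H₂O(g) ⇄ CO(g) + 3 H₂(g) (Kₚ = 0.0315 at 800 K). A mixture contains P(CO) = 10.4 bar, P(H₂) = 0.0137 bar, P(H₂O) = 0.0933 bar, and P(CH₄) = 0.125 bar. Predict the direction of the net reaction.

Qₚ = P(CO)·P(H₂)³ / (P(CH₄)·P(H₂O)) = (10.4)·(0.0137)³ / ((0.125)·(0.0933)) = 0.00229
Qₚ = 0.00229 < Kₚ = 0.0315, so the forward reaction proceeds.

in the forward direction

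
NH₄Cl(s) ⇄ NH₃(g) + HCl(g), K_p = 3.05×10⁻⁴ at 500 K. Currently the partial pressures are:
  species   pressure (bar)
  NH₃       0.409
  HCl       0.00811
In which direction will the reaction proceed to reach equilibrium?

(NH₄Cl is a pure solid — omitted from Q_p.)
Q_p = P(NH₃)·P(HCl) = (0.409)·(0.00811) = 0.00332
Q_p = 0.00332 > K_p = 3.05×10⁻⁴, so the reverse reaction proceeds.

to the left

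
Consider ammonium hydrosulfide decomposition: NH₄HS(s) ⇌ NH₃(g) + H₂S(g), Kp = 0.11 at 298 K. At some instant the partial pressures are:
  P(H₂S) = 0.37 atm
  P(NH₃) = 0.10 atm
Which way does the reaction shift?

toward products

(NH₄HS is a pure solid — omitted from Qp.)
Qp = P(NH₃)·P(H₂S) = (0.10)·(0.37) = 0.037
Qp = 0.037 < Kp = 0.11, so the forward reaction proceeds.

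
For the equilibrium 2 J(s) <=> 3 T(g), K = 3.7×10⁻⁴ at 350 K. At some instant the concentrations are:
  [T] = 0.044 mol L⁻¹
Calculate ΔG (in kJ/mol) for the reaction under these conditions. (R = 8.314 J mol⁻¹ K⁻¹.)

(J is a pure solid — omitted from Q.)
Q = [T]³ = (0.044)³ = 8.52×10⁻⁵
ΔG = RT ln(Q/K) = (8.314 J mol⁻¹ K⁻¹)(350 K) × ln(8.52×10⁻⁵/3.7×10⁻⁴)
   = (2.910 kJ/mol)(-1.469) = -4.27 kJ/mol
ΔG < 0, so the forward reaction is spontaneous (proceeds forward).

ΔG = -4.27 kJ/mol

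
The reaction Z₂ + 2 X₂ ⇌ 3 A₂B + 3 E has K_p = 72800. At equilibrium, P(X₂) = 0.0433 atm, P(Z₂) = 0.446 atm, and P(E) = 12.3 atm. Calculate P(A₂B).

At equilibrium, K_p = P(A₂B)³·P(E)³ / (P(Z₂)·P(X₂)²) = 72800.
(P(A₂B))³·(12.3)³ / ((0.446)·(0.0433)²) = 72800
P(A₂B)³ = 0.0327 ⇒ P(A₂B) = 0.320 atm

P(A₂B) = 0.320 atm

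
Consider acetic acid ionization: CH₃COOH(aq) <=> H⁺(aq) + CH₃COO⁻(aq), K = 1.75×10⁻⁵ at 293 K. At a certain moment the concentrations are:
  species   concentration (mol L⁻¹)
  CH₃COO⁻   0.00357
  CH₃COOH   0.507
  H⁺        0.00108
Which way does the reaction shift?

Q = [H⁺]·[CH₃COO⁻] / [CH₃COOH] = (0.00108)·(0.00357) / (0.507) = 7.60×10⁻⁶
Q = 7.60×10⁻⁶ < K = 1.75×10⁻⁵, so the forward reaction proceeds.

in the forward direction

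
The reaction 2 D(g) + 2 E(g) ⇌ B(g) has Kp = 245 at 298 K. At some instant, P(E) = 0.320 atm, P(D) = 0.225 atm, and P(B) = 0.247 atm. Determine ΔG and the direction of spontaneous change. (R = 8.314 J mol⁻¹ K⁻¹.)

Qp = P(B) / (P(D)²·P(E)²) = (0.247) / ((0.225)²·(0.320)²) = 47.6
ΔG = RT ln(Qp/Kp) = (8.314 J mol⁻¹ K⁻¹)(298 K) × ln(47.6/245)
   = (2.478 kJ/mol)(-1.638) = -4.06 kJ/mol
ΔG < 0, so the forward reaction is spontaneous (proceeds forward).

ΔG = -4.06 kJ/mol; the forward reaction is spontaneous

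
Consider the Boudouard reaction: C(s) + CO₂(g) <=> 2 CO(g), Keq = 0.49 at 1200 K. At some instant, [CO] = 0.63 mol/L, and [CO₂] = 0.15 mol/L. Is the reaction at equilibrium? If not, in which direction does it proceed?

reverse (toward reactants)

(C is a pure solid — omitted from Q.)
Q = [CO]² / [CO₂] = (0.63)² / (0.15) = 2.6
Q = 2.6 > Keq = 0.49, so the reverse reaction proceeds.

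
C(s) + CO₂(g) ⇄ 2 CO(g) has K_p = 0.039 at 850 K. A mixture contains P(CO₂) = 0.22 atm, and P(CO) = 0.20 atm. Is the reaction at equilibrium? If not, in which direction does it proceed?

to the left

(C is a pure solid — omitted from Q_p.)
Q_p = P(CO)² / P(CO₂) = (0.20)² / (0.22) = 0.18
Q_p = 0.18 > K_p = 0.039, so the reverse reaction proceeds.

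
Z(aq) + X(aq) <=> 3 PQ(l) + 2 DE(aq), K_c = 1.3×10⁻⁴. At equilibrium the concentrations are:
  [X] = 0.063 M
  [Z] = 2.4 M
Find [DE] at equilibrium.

[DE] = 0.0044 M

(PQ is a pure liquid — omitted from K_c.)
At equilibrium, K_c = [DE]² / ([Z]·[X]) = 1.3×10⁻⁴.
([DE])² / ((2.4)·(0.063)) = 1.3×10⁻⁴
[DE]² = 1.97×10⁻⁵ ⇒ [DE] = 0.0044 M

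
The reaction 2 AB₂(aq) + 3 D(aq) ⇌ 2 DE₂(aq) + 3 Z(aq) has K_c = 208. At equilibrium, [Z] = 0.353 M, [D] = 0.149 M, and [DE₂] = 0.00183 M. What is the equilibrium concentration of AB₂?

At equilibrium, K_c = [DE₂]²·[Z]³ / ([AB₂]²·[D]³) = 208.
(0.00183)²·(0.353)³ / (([AB₂])²·(0.149)³) = 208
[AB₂]² = 2.14×10⁻⁷ ⇒ [AB₂] = 4.63×10⁻⁴ M

[AB₂] = 4.63×10⁻⁴ M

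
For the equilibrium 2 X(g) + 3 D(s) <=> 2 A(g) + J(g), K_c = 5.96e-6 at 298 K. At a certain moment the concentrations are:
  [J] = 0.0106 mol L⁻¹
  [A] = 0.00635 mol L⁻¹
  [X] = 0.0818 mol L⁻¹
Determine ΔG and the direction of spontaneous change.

ΔG = 5.88 kJ/mol; the forward reaction is non-spontaneous

(D is a pure solid — omitted from Q_c.)
Q_c = [A]²·[J] / [X]² = (0.00635)²·(0.0106) / (0.0818)² = 6.39e-5
ΔG = RT ln(Q_c/K_c) = (8.314 J mol⁻¹ K⁻¹)(298 K) × ln(6.39e-5/5.96e-6)
   = (2.478 kJ/mol)(2.372) = 5.88 kJ/mol
ΔG > 0, so the forward reaction is non-spontaneous (proceeds in reverse).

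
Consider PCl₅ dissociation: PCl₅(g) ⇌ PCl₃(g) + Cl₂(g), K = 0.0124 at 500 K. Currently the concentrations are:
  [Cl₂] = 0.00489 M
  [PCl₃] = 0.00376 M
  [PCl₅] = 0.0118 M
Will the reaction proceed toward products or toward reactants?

Q = [PCl₃]·[Cl₂] / [PCl₅] = (0.00376)·(0.00489) / (0.0118) = 0.00156
Q = 0.00156 < K = 0.0124, so the forward reaction proceeds.

forward (toward products)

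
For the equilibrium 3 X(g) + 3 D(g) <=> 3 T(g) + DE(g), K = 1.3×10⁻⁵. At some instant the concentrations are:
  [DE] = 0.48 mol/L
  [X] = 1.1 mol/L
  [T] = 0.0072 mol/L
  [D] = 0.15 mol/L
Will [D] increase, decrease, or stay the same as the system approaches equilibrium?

increase

Q = [T]³·[DE] / ([X]³·[D]³) = (0.0072)³·(0.48) / ((1.1)³·(0.15)³) = 4.0×10⁻⁵
Q = 4.0×10⁻⁵ > K = 1.3×10⁻⁵: net reverse reaction.
D is a reactant, so it increases.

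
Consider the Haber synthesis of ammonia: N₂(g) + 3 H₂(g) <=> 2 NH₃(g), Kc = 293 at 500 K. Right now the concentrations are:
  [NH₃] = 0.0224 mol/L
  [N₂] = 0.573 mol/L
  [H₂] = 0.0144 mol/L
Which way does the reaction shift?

Qc = [NH₃]² / ([N₂]·[H₂]³) = (0.0224)² / ((0.573)·(0.0144)³) = 293
Qc = 293 = Kc, so the system is already at equilibrium.

no net change (already at equilibrium)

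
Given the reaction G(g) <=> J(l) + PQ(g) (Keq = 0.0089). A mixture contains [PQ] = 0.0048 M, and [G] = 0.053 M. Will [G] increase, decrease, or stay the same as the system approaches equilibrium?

(J is a pure liquid — omitted from Q.)
Q = [PQ] / [G] = (0.0048) / (0.053) = 0.091
Q = 0.091 > Keq = 0.0089: net reverse reaction.
G is a reactant, so it increases.

increase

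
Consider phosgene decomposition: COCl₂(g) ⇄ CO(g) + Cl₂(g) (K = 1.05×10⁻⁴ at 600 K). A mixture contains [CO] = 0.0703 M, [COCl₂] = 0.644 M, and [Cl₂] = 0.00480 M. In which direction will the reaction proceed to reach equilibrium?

toward reactants

Q = [CO]·[Cl₂] / [COCl₂] = (0.0703)·(0.00480) / (0.644) = 5.24×10⁻⁴
Q = 5.24×10⁻⁴ > K = 1.05×10⁻⁴, so the reverse reaction proceeds.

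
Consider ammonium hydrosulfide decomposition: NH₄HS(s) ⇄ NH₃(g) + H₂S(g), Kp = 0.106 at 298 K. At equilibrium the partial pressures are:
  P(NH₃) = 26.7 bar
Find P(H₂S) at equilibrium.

(NH₄HS is a pure solid — omitted from Kp.)
At equilibrium, Kp = P(NH₃)·P(H₂S) = 0.106.
(26.7)·(P(H₂S)) = 0.106
P(H₂S) = 0.00397 bar

P(H₂S) = 0.00397 bar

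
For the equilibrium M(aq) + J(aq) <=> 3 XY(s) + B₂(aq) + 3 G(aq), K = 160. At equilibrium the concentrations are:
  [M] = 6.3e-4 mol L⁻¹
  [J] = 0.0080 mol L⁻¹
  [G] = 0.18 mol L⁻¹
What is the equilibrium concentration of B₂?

(XY is a pure solid — omitted from K.)
At equilibrium, K = [B₂]·[G]³ / ([M]·[J]) = 160.
([B₂])·(0.18)³ / ((6.3e-4)·(0.0080)) = 160
[B₂] = 0.138 = 0.14 mol L⁻¹

[B₂] = 0.14 mol L⁻¹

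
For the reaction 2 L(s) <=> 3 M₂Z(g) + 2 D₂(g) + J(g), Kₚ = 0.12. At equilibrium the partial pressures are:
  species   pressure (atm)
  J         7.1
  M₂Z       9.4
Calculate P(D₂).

P(D₂) = 0.0045 atm

(L is a pure solid — omitted from Kₚ.)
At equilibrium, Kₚ = P(M₂Z)³·P(D₂)²·P(J) = 0.12.
(9.4)³·(P(D₂))²·(7.1) = 0.12
P(D₂)² = 2.03×10⁻⁵ ⇒ P(D₂) = 0.0045 atm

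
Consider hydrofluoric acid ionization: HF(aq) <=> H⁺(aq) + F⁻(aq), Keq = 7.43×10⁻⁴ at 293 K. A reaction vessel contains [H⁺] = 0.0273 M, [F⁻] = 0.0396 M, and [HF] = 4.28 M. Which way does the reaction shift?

in the forward direction

Q = [H⁺]·[F⁻] / [HF] = (0.0273)·(0.0396) / (4.28) = 2.53×10⁻⁴
Q = 2.53×10⁻⁴ < Keq = 7.43×10⁻⁴, so the forward reaction proceeds.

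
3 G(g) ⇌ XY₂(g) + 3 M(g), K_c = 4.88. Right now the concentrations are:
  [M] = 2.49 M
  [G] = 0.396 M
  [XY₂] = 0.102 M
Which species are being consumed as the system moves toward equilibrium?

XY₂, M (products)

Q_c = [XY₂]·[M]³ / [G]³ = (0.102)·(2.49)³ / (0.396)³ = 25.4
Q_c = 25.4 > K_c = 4.88: net reverse reaction.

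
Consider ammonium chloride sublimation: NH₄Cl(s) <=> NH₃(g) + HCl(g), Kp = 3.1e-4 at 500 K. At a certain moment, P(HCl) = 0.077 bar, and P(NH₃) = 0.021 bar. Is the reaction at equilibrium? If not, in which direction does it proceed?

to the left

(NH₄Cl is a pure solid — omitted from Qp.)
Qp = P(NH₃)·P(HCl) = (0.021)·(0.077) = 0.0016
Qp = 0.0016 > Kp = 3.1e-4, so the reverse reaction proceeds.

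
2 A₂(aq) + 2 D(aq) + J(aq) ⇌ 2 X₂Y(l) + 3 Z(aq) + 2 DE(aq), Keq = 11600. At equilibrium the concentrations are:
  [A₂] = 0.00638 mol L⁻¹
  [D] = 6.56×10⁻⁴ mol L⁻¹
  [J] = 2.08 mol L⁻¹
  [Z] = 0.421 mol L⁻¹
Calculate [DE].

[DE] = 0.00238 mol L⁻¹

(X₂Y is a pure liquid — omitted from Keq.)
At equilibrium, Keq = [Z]³·[DE]² / ([A₂]²·[D]²·[J]) = 11600.
(0.421)³·([DE])² / ((0.00638)²·(6.56×10⁻⁴)²·(2.08)) = 11600
[DE]² = 5.66×10⁻⁶ ⇒ [DE] = 0.00238 mol L⁻¹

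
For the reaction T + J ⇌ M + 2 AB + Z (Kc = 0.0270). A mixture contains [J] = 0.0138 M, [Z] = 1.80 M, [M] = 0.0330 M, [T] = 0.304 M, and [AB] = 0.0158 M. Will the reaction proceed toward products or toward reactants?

Qc = [M]·[AB]²·[Z] / ([T]·[J]) = (0.0330)·(0.0158)²·(1.80) / ((0.304)·(0.0138)) = 0.00353
Qc = 0.00353 < Kc = 0.0270, so the forward reaction proceeds.

toward products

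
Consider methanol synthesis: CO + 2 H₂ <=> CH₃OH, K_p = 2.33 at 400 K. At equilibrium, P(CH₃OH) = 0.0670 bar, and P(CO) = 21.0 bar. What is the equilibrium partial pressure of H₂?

At equilibrium, K_p = P(CH₃OH) / (P(CO)·P(H₂)²) = 2.33.
(0.0670) / ((21.0)·(P(H₂))²) = 2.33
P(H₂)² = 0.00137 ⇒ P(H₂) = 0.0370 bar

P(H₂) = 0.0370 bar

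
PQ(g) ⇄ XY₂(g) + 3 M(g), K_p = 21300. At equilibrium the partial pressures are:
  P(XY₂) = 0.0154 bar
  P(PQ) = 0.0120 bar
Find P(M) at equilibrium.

At equilibrium, K_p = P(XY₂)·P(M)³ / P(PQ) = 21300.
(0.0154)·(P(M))³ / (0.0120) = 21300
P(M)³ = 16600 ⇒ P(M) = 25.5 bar

P(M) = 25.5 bar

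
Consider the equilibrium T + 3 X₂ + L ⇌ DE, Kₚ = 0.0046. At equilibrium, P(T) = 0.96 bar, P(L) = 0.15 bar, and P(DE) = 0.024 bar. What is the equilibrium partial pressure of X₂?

P(X₂) = 3.3 bar

At equilibrium, Kₚ = P(DE) / (P(T)·P(X₂)³·P(L)) = 0.0046.
(0.024) / ((0.96)·(P(X₂))³·(0.15)) = 0.0046
P(X₂)³ = 36.2 ⇒ P(X₂) = 3.3 bar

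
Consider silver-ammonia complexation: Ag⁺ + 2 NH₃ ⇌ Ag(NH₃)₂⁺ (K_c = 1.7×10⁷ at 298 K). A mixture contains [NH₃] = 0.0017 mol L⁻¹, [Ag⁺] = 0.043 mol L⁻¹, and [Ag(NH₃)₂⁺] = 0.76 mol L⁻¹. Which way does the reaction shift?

to the right

Q_c = [Ag(NH₃)₂⁺] / ([Ag⁺]·[NH₃]²) = (0.76) / ((0.043)·(0.0017)²) = 6.1×10⁶
Q_c = 6.1×10⁶ < K_c = 1.7×10⁷, so the forward reaction proceeds.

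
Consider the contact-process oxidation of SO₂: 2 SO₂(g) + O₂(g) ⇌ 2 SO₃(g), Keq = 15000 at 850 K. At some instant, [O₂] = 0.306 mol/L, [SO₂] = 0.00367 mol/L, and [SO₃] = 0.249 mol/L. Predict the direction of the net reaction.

Q = [SO₃]² / ([SO₂]²·[O₂]) = (0.249)² / ((0.00367)²·(0.306)) = 15000
Q = 15000 = Keq, so the system is already at equilibrium.

at equilibrium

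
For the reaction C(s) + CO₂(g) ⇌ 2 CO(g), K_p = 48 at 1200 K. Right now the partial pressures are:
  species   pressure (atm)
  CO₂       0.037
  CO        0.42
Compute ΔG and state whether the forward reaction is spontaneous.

ΔG = -23.0 kJ/mol; the forward reaction is spontaneous

(C is a pure solid — omitted from Q_p.)
Q_p = P(CO)² / P(CO₂) = (0.42)² / (0.037) = 4.77
ΔG = RT ln(Q_p/K_p) = (8.314 J mol⁻¹ K⁻¹)(1200 K) × ln(4.77/48)
   = (9.977 kJ/mol)(-2.309) = -23.0 kJ/mol
ΔG < 0, so the forward reaction is spontaneous (proceeds forward).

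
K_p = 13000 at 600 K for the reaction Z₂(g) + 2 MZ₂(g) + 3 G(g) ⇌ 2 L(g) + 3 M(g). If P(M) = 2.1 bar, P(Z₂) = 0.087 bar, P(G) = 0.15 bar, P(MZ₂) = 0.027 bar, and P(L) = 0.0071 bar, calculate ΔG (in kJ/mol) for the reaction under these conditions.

ΔG = -8.91 kJ/mol

Q_p = P(L)²·P(M)³ / (P(Z₂)·P(MZ₂)²·P(G)³) = (0.0071)²·(2.1)³ / ((0.087)·(0.027)²·(0.15)³) = 2180
ΔG = RT ln(Q_p/K_p) = (8.314 J mol⁻¹ K⁻¹)(600 K) × ln(2180/13000)
   = (4.988 kJ/mol)(-1.786) = -8.91 kJ/mol
ΔG < 0, so the forward reaction is spontaneous (proceeds forward).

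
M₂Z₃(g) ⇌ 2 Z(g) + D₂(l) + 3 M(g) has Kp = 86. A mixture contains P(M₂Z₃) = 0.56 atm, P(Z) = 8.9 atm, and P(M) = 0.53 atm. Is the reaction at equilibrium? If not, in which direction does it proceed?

(D₂ is a pure liquid — omitted from Qp.)
Qp = P(Z)²·P(M)³ / P(M₂Z₃) = (8.9)²·(0.53)³ / (0.56) = 21
Qp = 21 < Kp = 86, so the forward reaction proceeds.

in the forward direction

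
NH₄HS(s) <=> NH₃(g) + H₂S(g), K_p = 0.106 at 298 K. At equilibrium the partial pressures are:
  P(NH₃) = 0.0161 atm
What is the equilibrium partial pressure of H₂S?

(NH₄HS is a pure solid — omitted from K_p.)
At equilibrium, K_p = P(NH₃)·P(H₂S) = 0.106.
(0.0161)·(P(H₂S)) = 0.106
P(H₂S) = 6.58 atm

P(H₂S) = 6.58 atm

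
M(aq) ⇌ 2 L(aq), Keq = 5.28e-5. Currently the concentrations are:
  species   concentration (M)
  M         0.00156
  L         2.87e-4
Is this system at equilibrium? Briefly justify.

Q = [L]² / [M] = (2.87e-4)² / (0.00156) = 5.28e-5
Q = 5.28e-5 = Keq; the system is at equilibrium.

yes, at equilibrium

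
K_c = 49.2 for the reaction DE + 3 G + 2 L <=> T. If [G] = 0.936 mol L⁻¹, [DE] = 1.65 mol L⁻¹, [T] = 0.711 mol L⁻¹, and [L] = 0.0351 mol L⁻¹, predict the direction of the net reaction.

Q_c = [T] / ([DE]·[G]³·[L]²) = (0.711) / ((1.65)·(0.936)³·(0.0351)²) = 427
Q_c = 427 > K_c = 49.2, so the reverse reaction proceeds.

toward reactants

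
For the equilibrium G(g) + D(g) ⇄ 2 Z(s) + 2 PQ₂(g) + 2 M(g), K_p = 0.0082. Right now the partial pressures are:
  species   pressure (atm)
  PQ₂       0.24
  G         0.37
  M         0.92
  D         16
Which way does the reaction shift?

(Z is a pure solid — omitted from Q_p.)
Q_p = P(PQ₂)²·P(M)² / (P(G)·P(D)) = (0.24)²·(0.92)² / ((0.37)·(16)) = 0.0082
Q_p = 0.0082 = K_p, so the system is already at equilibrium.

no net change (already at equilibrium)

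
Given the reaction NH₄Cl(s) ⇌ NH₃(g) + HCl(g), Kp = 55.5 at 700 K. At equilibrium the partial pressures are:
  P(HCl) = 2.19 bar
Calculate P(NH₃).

P(NH₃) = 25.3 bar

(NH₄Cl is a pure solid — omitted from Kp.)
At equilibrium, Kp = P(NH₃)·P(HCl) = 55.5.
(P(NH₃))·(2.19) = 55.5
P(NH₃) = 25.3 bar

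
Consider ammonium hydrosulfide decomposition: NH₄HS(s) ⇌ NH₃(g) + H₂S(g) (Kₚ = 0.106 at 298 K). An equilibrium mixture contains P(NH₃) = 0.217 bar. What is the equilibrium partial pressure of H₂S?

(NH₄HS is a pure solid — omitted from Kₚ.)
At equilibrium, Kₚ = P(NH₃)·P(H₂S) = 0.106.
(0.217)·(P(H₂S)) = 0.106
P(H₂S) = 0.488 bar

P(H₂S) = 0.488 bar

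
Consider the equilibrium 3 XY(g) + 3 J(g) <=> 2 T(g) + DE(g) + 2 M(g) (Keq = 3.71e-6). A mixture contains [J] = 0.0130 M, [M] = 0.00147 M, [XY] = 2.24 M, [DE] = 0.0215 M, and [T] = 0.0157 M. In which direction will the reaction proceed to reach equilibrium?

Q = [T]²·[DE]·[M]² / ([XY]³·[J]³) = (0.0157)²·(0.0215)·(0.00147)² / ((2.24)³·(0.0130)³) = 4.64e-7
Q = 4.64e-7 < Keq = 3.71e-6, so the forward reaction proceeds.

forward (toward products)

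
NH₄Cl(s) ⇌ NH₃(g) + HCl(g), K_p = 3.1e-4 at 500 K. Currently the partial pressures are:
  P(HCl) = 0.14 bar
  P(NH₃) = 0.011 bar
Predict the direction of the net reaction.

in the reverse direction

(NH₄Cl is a pure solid — omitted from Q_p.)
Q_p = P(NH₃)·P(HCl) = (0.011)·(0.14) = 0.0015
Q_p = 0.0015 > K_p = 3.1e-4, so the reverse reaction proceeds.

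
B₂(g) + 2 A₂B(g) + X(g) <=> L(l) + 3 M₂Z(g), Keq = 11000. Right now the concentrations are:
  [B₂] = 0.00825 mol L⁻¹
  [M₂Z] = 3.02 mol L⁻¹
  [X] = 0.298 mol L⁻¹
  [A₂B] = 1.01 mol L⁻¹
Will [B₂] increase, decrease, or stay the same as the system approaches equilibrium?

(L is a pure liquid — omitted from Q.)
Q = [M₂Z]³ / ([B₂]·[A₂B]²·[X]) = (3.02)³ / ((0.00825)·(1.01)²·(0.298)) = 11000
Q = 11000 = Keq; the system is at equilibrium.

stay the same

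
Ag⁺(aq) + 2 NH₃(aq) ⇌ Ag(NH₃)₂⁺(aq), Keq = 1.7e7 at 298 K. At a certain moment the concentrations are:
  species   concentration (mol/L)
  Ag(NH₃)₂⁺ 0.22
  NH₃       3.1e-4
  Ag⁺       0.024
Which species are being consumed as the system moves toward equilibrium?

Ag(NH₃)₂⁺ (products)

Q = [Ag(NH₃)₂⁺] / ([Ag⁺]·[NH₃]²) = (0.22) / ((0.024)·(3.1e-4)²) = 9.5e7
Q = 9.5e7 > Keq = 1.7e7: net reverse reaction.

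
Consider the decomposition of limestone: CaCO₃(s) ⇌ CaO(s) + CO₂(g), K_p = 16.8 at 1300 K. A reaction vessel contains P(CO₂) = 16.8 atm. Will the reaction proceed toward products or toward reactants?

(CaCO₃, CaO are pure solids — omitted from Q_p.)
Q_p = P(CO₂) = 16.8
Q_p = 16.8 = K_p, so the system is already at equilibrium.

neither direction; the system is at equilibrium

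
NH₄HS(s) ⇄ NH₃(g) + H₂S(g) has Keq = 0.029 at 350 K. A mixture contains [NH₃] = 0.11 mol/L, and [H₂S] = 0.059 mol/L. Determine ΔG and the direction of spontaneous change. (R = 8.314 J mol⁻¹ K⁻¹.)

ΔG = -4.36 kJ/mol; the forward reaction is spontaneous

(NH₄HS is a pure solid — omitted from Q.)
Q = [NH₃]·[H₂S] = (0.11)·(0.059) = 0.00649
ΔG = RT ln(Q/Keq) = (8.314 J mol⁻¹ K⁻¹)(350 K) × ln(0.00649/0.029)
   = (2.910 kJ/mol)(-1.497) = -4.36 kJ/mol
ΔG < 0, so the forward reaction is spontaneous (proceeds forward).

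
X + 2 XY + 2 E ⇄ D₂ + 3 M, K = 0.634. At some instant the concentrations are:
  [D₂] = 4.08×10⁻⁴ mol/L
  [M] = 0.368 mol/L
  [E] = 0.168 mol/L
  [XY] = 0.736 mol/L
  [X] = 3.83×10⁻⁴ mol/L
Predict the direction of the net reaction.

Q = [D₂]·[M]³ / ([X]·[XY]²·[E]²) = (4.08×10⁻⁴)·(0.368)³ / ((3.83×10⁻⁴)·(0.736)²·(0.168)²) = 3.47
Q = 3.47 > K = 0.634, so the reverse reaction proceeds.

toward reactants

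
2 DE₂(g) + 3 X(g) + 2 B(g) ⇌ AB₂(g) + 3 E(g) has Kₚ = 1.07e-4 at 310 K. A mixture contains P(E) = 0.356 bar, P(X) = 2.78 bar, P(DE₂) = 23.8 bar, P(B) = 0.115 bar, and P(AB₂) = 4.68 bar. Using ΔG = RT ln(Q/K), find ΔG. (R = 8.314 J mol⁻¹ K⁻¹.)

ΔG = 6.46 kJ/mol

Qₚ = P(AB₂)·P(E)³ / (P(DE₂)²·P(X)³·P(B)²) = (4.68)·(0.356)³ / ((23.8)²·(2.78)³·(0.115)²) = 0.00131
ΔG = RT ln(Qₚ/Kₚ) = (8.314 J mol⁻¹ K⁻¹)(310 K) × ln(0.00131/1.07e-4)
   = (2.577 kJ/mol)(2.505) = 6.46 kJ/mol
ΔG > 0, so the forward reaction is non-spontaneous (proceeds in reverse).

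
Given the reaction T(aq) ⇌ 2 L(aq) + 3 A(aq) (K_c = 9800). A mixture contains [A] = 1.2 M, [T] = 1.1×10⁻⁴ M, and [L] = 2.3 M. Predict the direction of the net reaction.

Q_c = [L]²·[A]³ / [T] = (2.3)²·(1.2)³ / (1.1×10⁻⁴) = 83000
Q_c = 83000 > K_c = 9800, so the reverse reaction proceeds.

toward reactants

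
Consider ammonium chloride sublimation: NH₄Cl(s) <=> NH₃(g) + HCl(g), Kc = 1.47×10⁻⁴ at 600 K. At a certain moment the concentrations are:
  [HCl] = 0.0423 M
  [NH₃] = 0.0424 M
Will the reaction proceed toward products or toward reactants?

toward reactants

(NH₄Cl is a pure solid — omitted from Qc.)
Qc = [NH₃]·[HCl] = (0.0424)·(0.0423) = 0.00179
Qc = 0.00179 > Kc = 1.47×10⁻⁴, so the reverse reaction proceeds.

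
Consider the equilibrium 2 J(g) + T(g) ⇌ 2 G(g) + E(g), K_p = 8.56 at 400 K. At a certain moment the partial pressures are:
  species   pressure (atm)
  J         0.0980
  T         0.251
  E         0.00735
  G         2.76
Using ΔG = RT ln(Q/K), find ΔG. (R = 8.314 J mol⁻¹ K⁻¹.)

ΔG = 3.32 kJ/mol

Q_p = P(G)²·P(E) / (P(J)²·P(T)) = (2.76)²·(0.00735) / ((0.0980)²·(0.251)) = 23.2
ΔG = RT ln(Q_p/K_p) = (8.314 J mol⁻¹ K⁻¹)(400 K) × ln(23.2/8.56)
   = (3.326 kJ/mol)(0.9971) = 3.32 kJ/mol
ΔG > 0, so the forward reaction is non-spontaneous (proceeds in reverse).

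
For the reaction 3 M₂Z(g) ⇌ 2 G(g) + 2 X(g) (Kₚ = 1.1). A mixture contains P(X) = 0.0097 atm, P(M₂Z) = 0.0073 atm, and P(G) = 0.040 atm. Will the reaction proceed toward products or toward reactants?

Qₚ = P(G)²·P(X)² / P(M₂Z)³ = (0.040)²·(0.0097)² / (0.0073)³ = 0.39
Qₚ = 0.39 < Kₚ = 1.1, so the forward reaction proceeds.

to the right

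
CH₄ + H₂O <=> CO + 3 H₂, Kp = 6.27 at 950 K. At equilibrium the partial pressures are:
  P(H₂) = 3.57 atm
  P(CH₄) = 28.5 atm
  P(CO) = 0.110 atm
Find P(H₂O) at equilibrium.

P(H₂O) = 0.0280 atm

At equilibrium, Kp = P(CO)·P(H₂)³ / (P(CH₄)·P(H₂O)) = 6.27.
(0.110)·(3.57)³ / ((28.5)·(P(H₂O))) = 6.27
P(H₂O) = 0.0280 atm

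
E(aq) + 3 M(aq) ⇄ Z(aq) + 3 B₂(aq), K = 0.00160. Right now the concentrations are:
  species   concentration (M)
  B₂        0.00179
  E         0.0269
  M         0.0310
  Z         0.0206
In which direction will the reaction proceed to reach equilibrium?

Q = [Z]·[B₂]³ / ([E]·[M]³) = (0.0206)·(0.00179)³ / ((0.0269)·(0.0310)³) = 1.47×10⁻⁴
Q = 1.47×10⁻⁴ < K = 0.00160, so the forward reaction proceeds.

toward products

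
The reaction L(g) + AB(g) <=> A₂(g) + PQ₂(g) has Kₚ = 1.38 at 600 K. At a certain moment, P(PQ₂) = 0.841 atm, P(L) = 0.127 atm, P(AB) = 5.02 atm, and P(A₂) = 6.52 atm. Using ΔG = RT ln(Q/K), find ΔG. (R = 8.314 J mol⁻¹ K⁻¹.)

ΔG = 9.13 kJ/mol

Qₚ = P(A₂)·P(PQ₂) / (P(L)·P(AB)) = (6.52)·(0.841) / ((0.127)·(5.02)) = 8.60
ΔG = RT ln(Qₚ/Kₚ) = (8.314 J mol⁻¹ K⁻¹)(600 K) × ln(8.60/1.38)
   = (4.988 kJ/mol)(1.830) = 9.13 kJ/mol
ΔG > 0, so the forward reaction is non-spontaneous (proceeds in reverse).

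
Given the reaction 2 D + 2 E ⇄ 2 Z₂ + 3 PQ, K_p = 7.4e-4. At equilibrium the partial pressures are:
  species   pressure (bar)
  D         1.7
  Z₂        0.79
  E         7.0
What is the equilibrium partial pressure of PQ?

At equilibrium, K_p = P(Z₂)²·P(PQ)³ / (P(D)²·P(E)²) = 7.4e-4.
(0.79)²·(P(PQ))³ / ((1.7)²·(7.0)²) = 7.4e-4
P(PQ)³ = 0.168 ⇒ P(PQ) = 0.55 bar

P(PQ) = 0.55 bar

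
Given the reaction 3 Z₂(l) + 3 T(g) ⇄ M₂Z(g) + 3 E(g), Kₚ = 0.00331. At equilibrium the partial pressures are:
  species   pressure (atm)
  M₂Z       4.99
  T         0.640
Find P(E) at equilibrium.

P(E) = 0.0558 atm

(Z₂ is a pure liquid — omitted from Kₚ.)
At equilibrium, Kₚ = P(M₂Z)·P(E)³ / P(T)³ = 0.00331.
(4.99)·(P(E))³ / (0.640)³ = 0.00331
P(E)³ = 1.74e-4 ⇒ P(E) = 0.0558 atm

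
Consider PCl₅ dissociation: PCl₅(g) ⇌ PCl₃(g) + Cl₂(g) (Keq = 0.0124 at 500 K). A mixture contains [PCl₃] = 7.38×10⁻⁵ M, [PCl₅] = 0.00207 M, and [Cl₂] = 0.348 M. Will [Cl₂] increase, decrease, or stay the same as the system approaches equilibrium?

stay the same

Q = [PCl₃]·[Cl₂] / [PCl₅] = (7.38×10⁻⁵)·(0.348) / (0.00207) = 0.0124
Q = 0.0124 = Keq; the system is at equilibrium.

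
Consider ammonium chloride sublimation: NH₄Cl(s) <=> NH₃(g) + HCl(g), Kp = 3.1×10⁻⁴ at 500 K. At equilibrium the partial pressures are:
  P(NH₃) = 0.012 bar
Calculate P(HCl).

P(HCl) = 0.026 bar

(NH₄Cl is a pure solid — omitted from Kp.)
At equilibrium, Kp = P(NH₃)·P(HCl) = 3.1×10⁻⁴.
(0.012)·(P(HCl)) = 3.1×10⁻⁴
P(HCl) = 0.0258 = 0.026 bar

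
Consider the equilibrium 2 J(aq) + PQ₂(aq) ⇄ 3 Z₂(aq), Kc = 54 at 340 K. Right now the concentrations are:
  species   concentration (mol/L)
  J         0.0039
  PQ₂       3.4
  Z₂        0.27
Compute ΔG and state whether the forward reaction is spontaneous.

ΔG = 5.52 kJ/mol; the forward reaction is non-spontaneous

Qc = [Z₂]³ / ([J]²·[PQ₂]) = (0.27)³ / ((0.0039)²·(3.4)) = 381
ΔG = RT ln(Qc/Kc) = (8.314 J mol⁻¹ K⁻¹)(340 K) × ln(381/54)
   = (2.827 kJ/mol)(1.954) = 5.52 kJ/mol
ΔG > 0, so the forward reaction is non-spontaneous (proceeds in reverse).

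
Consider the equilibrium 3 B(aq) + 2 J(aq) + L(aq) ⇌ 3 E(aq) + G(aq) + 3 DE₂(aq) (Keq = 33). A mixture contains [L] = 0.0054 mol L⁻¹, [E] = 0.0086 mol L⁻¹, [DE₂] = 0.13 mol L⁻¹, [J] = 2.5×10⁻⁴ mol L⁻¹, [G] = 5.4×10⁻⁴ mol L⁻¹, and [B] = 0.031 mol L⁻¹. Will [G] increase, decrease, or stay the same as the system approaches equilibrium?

Q = [E]³·[G]·[DE₂]³ / ([B]³·[J]²·[L]) = (0.0086)³·(5.4×10⁻⁴)·(0.13)³ / ((0.031)³·(2.5×10⁻⁴)²·(0.0054)) = 75
Q = 75 > Keq = 33: net reverse reaction.
G is a product, so it decreases.

decrease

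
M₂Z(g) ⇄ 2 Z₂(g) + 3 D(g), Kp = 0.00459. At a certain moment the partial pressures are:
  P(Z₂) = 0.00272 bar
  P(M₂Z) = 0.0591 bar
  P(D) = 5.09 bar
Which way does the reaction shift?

Qp = P(Z₂)²·P(D)³ / P(M₂Z) = (0.00272)²·(5.09)³ / (0.0591) = 0.0165
Qp = 0.0165 > Kp = 0.00459, so the reverse reaction proceeds.

in the reverse direction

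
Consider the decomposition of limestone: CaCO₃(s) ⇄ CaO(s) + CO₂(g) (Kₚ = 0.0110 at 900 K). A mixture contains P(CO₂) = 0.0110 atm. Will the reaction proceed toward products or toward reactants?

(CaCO₃, CaO are pure solids — omitted from Qₚ.)
Qₚ = P(CO₂) = 0.0110
Qₚ = 0.0110 = Kₚ, so the system is already at equilibrium.

at equilibrium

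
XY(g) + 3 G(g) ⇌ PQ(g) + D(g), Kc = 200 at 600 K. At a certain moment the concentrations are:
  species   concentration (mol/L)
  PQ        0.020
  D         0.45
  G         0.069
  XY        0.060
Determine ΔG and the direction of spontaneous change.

ΔG = 4.12 kJ/mol; the forward reaction is non-spontaneous

Qc = [PQ]·[D] / ([XY]·[G]³) = (0.020)·(0.45) / ((0.060)·(0.069)³) = 457
ΔG = RT ln(Qc/Kc) = (8.314 J mol⁻¹ K⁻¹)(600 K) × ln(457/200)
   = (4.988 kJ/mol)(0.8264) = 4.12 kJ/mol
ΔG > 0, so the forward reaction is non-spontaneous (proceeds in reverse).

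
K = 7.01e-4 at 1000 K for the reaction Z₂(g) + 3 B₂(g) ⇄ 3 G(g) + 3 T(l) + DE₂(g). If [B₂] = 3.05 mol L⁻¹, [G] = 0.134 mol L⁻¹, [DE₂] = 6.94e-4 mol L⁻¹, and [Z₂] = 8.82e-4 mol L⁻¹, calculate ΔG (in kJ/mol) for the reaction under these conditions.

ΔG = -19.6 kJ/mol

(T is a pure liquid — omitted from Q.)
Q = [G]³·[DE₂] / ([Z₂]·[B₂]³) = (0.134)³·(6.94e-4) / ((8.82e-4)·(3.05)³) = 6.67e-5
ΔG = RT ln(Q/K) = (8.314 J mol⁻¹ K⁻¹)(1000 K) × ln(6.67e-5/7.01e-4)
   = (8.314 kJ/mol)(-2.352) = -19.6 kJ/mol
ΔG < 0, so the forward reaction is spontaneous (proceeds forward).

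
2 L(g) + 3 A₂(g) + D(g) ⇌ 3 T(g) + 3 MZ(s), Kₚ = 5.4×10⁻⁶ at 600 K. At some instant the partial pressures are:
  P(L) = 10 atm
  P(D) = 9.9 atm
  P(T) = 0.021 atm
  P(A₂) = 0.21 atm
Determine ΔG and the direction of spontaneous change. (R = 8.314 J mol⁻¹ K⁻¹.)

(MZ is a pure solid — omitted from Qₚ.)
Qₚ = P(T)³ / (P(L)²·P(A₂)³·P(D)) = (0.021)³ / ((10)²·(0.21)³·(9.9)) = 1.01×10⁻⁶
ΔG = RT ln(Qₚ/Kₚ) = (8.314 J mol⁻¹ K⁻¹)(600 K) × ln(1.01×10⁻⁶/5.4×10⁻⁶)
   = (4.988 kJ/mol)(-1.676) = -8.36 kJ/mol
ΔG < 0, so the forward reaction is spontaneous (proceeds forward).

ΔG = -8.36 kJ/mol; the forward reaction is spontaneous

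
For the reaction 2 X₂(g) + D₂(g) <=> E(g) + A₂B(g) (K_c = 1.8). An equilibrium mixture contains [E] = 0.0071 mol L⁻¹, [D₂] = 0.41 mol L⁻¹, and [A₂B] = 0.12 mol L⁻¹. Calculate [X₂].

[X₂] = 0.034 mol L⁻¹

At equilibrium, K_c = [E]·[A₂B] / ([X₂]²·[D₂]) = 1.8.
(0.0071)·(0.12) / (([X₂])²·(0.41)) = 1.8
[X₂]² = 0.00115 ⇒ [X₂] = 0.034 mol L⁻¹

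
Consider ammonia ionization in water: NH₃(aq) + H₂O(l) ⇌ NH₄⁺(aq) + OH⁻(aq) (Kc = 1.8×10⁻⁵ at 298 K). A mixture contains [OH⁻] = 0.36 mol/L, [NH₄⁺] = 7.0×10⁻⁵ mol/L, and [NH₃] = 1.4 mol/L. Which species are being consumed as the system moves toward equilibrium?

none (at equilibrium)

(H₂O is a pure liquid — omitted from Qc.)
Qc = [NH₄⁺]·[OH⁻] / [NH₃] = (7.0×10⁻⁵)·(0.36) / (1.4) = 1.8×10⁻⁵
Qc = 1.8×10⁻⁵ = Kc; the system is at equilibrium.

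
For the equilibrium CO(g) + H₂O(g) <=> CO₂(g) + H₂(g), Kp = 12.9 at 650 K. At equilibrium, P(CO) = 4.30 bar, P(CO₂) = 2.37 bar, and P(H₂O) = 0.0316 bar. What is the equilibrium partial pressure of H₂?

P(H₂) = 0.740 bar

At equilibrium, Kp = P(CO₂)·P(H₂) / (P(CO)·P(H₂O)) = 12.9.
(2.37)·(P(H₂)) / ((4.30)·(0.0316)) = 12.9
P(H₂) = 0.740 bar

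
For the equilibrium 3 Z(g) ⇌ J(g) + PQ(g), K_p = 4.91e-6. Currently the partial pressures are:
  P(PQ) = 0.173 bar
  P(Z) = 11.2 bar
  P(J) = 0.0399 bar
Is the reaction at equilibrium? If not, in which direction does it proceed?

Q_p = P(J)·P(PQ) / P(Z)³ = (0.0399)·(0.173) / (11.2)³ = 4.91e-6
Q_p = 4.91e-6 = K_p, so the system is already at equilibrium.

neither direction; the system is at equilibrium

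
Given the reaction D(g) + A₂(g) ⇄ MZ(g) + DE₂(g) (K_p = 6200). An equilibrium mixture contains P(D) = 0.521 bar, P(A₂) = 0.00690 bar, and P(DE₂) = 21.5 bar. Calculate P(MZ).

P(MZ) = 1.04 bar

At equilibrium, K_p = P(MZ)·P(DE₂) / (P(D)·P(A₂)) = 6200.
(P(MZ))·(21.5) / ((0.521)·(0.00690)) = 6200
P(MZ) = 1.04 bar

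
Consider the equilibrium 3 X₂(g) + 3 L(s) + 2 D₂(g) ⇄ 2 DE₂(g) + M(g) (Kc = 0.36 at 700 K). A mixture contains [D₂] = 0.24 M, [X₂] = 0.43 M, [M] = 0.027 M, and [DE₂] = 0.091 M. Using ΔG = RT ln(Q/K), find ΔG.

ΔG = -11.6 kJ/mol

(L is a pure solid — omitted from Qc.)
Qc = [DE₂]²·[M] / ([X₂]³·[D₂]²) = (0.091)²·(0.027) / ((0.43)³·(0.24)²) = 0.0488
ΔG = RT ln(Qc/Kc) = (8.314 J mol⁻¹ K⁻¹)(700 K) × ln(0.0488/0.36)
   = (5.820 kJ/mol)(-1.998) = -11.6 kJ/mol
ΔG < 0, so the forward reaction is spontaneous (proceeds forward).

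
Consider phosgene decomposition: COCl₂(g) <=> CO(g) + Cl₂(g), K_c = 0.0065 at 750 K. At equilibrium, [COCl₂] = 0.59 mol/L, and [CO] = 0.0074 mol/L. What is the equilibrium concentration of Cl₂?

[Cl₂] = 0.52 mol/L

At equilibrium, K_c = [CO]·[Cl₂] / [COCl₂] = 0.0065.
(0.0074)·([Cl₂]) / (0.59) = 0.0065
[Cl₂] = 0.518 = 0.52 mol/L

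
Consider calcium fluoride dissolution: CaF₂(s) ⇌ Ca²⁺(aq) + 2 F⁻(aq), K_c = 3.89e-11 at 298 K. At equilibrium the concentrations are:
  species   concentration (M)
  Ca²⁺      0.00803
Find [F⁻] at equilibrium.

[F⁻] = 6.96e-5 M

(CaF₂ is a pure solid — omitted from K_c.)
At equilibrium, K_c = [Ca²⁺]·[F⁻]² = 3.89e-11.
(0.00803)·([F⁻])² = 3.89e-11
[F⁻]² = 4.84e-9 ⇒ [F⁻] = 6.96e-5 M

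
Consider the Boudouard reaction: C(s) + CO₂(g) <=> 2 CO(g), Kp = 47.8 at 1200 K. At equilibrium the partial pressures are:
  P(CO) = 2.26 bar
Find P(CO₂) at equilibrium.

(C is a pure solid — omitted from Kp.)
At equilibrium, Kp = P(CO)² / P(CO₂) = 47.8.
(2.26)² / (P(CO₂)) = 47.8
P(CO₂) = 0.107 bar

P(CO₂) = 0.107 bar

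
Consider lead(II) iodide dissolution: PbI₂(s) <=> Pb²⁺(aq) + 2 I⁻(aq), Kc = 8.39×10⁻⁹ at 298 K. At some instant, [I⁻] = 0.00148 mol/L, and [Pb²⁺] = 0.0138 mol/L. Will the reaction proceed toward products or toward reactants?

(PbI₂ is a pure solid — omitted from Qc.)
Qc = [Pb²⁺]·[I⁻]² = (0.0138)·(0.00148)² = 3.02×10⁻⁸
Qc = 3.02×10⁻⁸ > Kc = 8.39×10⁻⁹, so the reverse reaction proceeds.

in the reverse direction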